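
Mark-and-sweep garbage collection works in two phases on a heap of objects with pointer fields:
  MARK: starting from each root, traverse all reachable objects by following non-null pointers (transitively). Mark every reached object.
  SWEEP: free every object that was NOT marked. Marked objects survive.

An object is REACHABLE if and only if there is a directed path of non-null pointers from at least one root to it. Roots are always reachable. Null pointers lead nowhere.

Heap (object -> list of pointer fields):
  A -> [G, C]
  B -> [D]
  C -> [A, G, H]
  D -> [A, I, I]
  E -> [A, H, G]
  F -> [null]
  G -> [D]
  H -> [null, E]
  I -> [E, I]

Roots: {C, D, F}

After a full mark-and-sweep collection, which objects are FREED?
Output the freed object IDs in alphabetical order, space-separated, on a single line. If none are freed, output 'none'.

Roots: C D F
Mark C: refs=A G H, marked=C
Mark D: refs=A I I, marked=C D
Mark F: refs=null, marked=C D F
Mark A: refs=G C, marked=A C D F
Mark G: refs=D, marked=A C D F G
Mark H: refs=null E, marked=A C D F G H
Mark I: refs=E I, marked=A C D F G H I
Mark E: refs=A H G, marked=A C D E F G H I
Unmarked (collected): B

Answer: B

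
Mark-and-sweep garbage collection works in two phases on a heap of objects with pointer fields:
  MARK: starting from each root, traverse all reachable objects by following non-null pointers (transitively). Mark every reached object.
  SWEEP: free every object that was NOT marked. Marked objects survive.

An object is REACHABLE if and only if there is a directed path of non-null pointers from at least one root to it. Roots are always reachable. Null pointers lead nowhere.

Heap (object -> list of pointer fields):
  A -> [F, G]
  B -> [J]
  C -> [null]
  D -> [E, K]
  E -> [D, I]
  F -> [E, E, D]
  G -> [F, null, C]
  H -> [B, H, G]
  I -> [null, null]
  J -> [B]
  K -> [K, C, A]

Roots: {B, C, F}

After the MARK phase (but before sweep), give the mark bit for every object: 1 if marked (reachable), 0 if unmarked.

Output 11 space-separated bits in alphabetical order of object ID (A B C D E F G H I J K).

Answer: 1 1 1 1 1 1 1 0 1 1 1

Derivation:
Roots: B C F
Mark B: refs=J, marked=B
Mark C: refs=null, marked=B C
Mark F: refs=E E D, marked=B C F
Mark J: refs=B, marked=B C F J
Mark E: refs=D I, marked=B C E F J
Mark D: refs=E K, marked=B C D E F J
Mark I: refs=null null, marked=B C D E F I J
Mark K: refs=K C A, marked=B C D E F I J K
Mark A: refs=F G, marked=A B C D E F I J K
Mark G: refs=F null C, marked=A B C D E F G I J K
Unmarked (collected): H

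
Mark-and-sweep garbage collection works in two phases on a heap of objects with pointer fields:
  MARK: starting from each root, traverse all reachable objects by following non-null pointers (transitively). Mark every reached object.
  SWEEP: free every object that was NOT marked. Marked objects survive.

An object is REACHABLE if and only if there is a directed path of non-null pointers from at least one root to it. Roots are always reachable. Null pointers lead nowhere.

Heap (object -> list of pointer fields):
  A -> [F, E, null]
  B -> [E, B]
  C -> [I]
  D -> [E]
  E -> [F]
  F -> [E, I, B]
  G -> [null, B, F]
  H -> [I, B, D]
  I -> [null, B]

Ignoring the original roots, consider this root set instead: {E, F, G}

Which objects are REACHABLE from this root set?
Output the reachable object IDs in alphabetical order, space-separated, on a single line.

Roots: E F G
Mark E: refs=F, marked=E
Mark F: refs=E I B, marked=E F
Mark G: refs=null B F, marked=E F G
Mark I: refs=null B, marked=E F G I
Mark B: refs=E B, marked=B E F G I
Unmarked (collected): A C D H

Answer: B E F G I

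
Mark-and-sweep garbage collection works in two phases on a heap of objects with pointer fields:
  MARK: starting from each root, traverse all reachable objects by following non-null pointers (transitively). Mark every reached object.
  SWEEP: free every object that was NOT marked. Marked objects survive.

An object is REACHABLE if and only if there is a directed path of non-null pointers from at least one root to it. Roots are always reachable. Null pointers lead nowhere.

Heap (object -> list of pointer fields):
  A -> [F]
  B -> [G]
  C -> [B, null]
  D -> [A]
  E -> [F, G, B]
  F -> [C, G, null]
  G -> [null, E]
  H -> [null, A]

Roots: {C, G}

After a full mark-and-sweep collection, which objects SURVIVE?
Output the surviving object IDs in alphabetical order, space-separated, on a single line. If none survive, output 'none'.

Roots: C G
Mark C: refs=B null, marked=C
Mark G: refs=null E, marked=C G
Mark B: refs=G, marked=B C G
Mark E: refs=F G B, marked=B C E G
Mark F: refs=C G null, marked=B C E F G
Unmarked (collected): A D H

Answer: B C E F G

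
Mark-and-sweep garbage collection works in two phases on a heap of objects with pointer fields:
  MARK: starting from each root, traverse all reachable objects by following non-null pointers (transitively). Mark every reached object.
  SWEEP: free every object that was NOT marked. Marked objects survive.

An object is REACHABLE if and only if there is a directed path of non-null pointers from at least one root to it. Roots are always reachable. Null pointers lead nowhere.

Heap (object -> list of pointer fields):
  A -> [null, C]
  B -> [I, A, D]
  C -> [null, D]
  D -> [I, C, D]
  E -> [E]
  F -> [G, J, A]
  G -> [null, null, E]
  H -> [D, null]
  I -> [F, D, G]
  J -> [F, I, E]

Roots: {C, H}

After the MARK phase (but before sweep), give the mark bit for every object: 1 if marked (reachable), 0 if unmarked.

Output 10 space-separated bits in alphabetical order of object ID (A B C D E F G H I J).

Answer: 1 0 1 1 1 1 1 1 1 1

Derivation:
Roots: C H
Mark C: refs=null D, marked=C
Mark H: refs=D null, marked=C H
Mark D: refs=I C D, marked=C D H
Mark I: refs=F D G, marked=C D H I
Mark F: refs=G J A, marked=C D F H I
Mark G: refs=null null E, marked=C D F G H I
Mark J: refs=F I E, marked=C D F G H I J
Mark A: refs=null C, marked=A C D F G H I J
Mark E: refs=E, marked=A C D E F G H I J
Unmarked (collected): B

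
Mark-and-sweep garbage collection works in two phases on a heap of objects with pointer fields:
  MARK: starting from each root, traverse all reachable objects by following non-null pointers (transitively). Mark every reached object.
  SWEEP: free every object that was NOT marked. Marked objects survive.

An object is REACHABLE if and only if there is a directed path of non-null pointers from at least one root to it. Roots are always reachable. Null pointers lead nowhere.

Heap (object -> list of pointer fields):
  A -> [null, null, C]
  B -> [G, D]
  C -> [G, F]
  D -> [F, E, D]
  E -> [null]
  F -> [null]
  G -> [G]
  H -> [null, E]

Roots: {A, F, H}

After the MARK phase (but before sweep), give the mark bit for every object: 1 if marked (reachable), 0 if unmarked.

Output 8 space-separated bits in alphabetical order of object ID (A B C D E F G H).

Answer: 1 0 1 0 1 1 1 1

Derivation:
Roots: A F H
Mark A: refs=null null C, marked=A
Mark F: refs=null, marked=A F
Mark H: refs=null E, marked=A F H
Mark C: refs=G F, marked=A C F H
Mark E: refs=null, marked=A C E F H
Mark G: refs=G, marked=A C E F G H
Unmarked (collected): B D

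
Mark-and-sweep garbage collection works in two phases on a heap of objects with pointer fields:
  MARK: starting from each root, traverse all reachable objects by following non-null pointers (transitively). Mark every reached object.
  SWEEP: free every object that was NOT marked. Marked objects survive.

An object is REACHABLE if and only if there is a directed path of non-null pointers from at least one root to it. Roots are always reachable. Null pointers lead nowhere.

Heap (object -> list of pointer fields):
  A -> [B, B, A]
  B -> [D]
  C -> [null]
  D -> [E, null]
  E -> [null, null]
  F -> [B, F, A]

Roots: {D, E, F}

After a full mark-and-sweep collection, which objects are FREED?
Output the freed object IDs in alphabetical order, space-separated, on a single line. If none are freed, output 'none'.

Roots: D E F
Mark D: refs=E null, marked=D
Mark E: refs=null null, marked=D E
Mark F: refs=B F A, marked=D E F
Mark B: refs=D, marked=B D E F
Mark A: refs=B B A, marked=A B D E F
Unmarked (collected): C

Answer: C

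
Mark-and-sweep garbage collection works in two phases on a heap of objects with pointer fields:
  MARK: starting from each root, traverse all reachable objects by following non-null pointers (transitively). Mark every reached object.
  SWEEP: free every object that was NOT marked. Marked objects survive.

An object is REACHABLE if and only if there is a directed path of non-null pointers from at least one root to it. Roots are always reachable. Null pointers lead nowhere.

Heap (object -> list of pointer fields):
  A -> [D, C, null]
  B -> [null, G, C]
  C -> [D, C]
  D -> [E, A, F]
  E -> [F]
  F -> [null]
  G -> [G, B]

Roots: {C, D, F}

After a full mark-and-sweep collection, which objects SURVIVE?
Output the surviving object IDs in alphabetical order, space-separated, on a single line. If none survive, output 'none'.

Roots: C D F
Mark C: refs=D C, marked=C
Mark D: refs=E A F, marked=C D
Mark F: refs=null, marked=C D F
Mark E: refs=F, marked=C D E F
Mark A: refs=D C null, marked=A C D E F
Unmarked (collected): B G

Answer: A C D E F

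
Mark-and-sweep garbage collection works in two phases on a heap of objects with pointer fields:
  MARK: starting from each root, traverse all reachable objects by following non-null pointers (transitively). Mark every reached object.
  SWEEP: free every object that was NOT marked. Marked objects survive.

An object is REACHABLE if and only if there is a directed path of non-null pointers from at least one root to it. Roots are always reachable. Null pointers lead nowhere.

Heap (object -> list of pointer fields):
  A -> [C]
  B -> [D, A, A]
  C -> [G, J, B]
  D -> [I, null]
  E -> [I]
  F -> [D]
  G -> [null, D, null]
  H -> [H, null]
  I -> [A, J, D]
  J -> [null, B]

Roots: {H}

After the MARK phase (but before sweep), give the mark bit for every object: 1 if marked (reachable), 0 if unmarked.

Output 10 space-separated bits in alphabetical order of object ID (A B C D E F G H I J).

Answer: 0 0 0 0 0 0 0 1 0 0

Derivation:
Roots: H
Mark H: refs=H null, marked=H
Unmarked (collected): A B C D E F G I J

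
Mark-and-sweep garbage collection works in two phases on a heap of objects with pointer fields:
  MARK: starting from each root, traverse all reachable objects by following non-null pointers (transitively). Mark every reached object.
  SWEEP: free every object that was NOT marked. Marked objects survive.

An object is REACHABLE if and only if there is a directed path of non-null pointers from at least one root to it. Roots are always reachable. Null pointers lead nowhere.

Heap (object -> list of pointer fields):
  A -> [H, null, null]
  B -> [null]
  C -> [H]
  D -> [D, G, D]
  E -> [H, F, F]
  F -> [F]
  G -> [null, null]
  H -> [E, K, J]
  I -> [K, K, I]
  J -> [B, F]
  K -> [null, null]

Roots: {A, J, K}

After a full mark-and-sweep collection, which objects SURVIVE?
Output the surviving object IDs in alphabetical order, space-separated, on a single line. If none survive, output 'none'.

Roots: A J K
Mark A: refs=H null null, marked=A
Mark J: refs=B F, marked=A J
Mark K: refs=null null, marked=A J K
Mark H: refs=E K J, marked=A H J K
Mark B: refs=null, marked=A B H J K
Mark F: refs=F, marked=A B F H J K
Mark E: refs=H F F, marked=A B E F H J K
Unmarked (collected): C D G I

Answer: A B E F H J K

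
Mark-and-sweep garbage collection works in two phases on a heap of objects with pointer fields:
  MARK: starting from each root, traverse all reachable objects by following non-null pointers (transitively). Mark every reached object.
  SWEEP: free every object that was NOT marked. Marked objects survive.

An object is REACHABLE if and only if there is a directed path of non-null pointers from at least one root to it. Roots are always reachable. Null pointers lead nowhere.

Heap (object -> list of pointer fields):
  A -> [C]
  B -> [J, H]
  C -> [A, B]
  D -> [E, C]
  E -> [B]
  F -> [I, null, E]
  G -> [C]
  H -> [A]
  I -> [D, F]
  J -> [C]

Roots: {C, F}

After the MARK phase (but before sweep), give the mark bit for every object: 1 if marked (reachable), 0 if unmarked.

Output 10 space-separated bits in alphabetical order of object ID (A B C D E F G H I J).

Roots: C F
Mark C: refs=A B, marked=C
Mark F: refs=I null E, marked=C F
Mark A: refs=C, marked=A C F
Mark B: refs=J H, marked=A B C F
Mark I: refs=D F, marked=A B C F I
Mark E: refs=B, marked=A B C E F I
Mark J: refs=C, marked=A B C E F I J
Mark H: refs=A, marked=A B C E F H I J
Mark D: refs=E C, marked=A B C D E F H I J
Unmarked (collected): G

Answer: 1 1 1 1 1 1 0 1 1 1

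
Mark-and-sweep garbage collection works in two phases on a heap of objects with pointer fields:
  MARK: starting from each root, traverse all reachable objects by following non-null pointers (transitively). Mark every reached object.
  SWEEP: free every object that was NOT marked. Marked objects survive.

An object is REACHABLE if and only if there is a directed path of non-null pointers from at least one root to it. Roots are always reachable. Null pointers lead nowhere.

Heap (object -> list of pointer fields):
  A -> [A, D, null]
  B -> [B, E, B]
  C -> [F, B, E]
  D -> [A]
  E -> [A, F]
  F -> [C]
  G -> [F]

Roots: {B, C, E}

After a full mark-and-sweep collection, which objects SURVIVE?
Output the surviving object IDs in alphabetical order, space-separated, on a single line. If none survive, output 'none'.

Answer: A B C D E F

Derivation:
Roots: B C E
Mark B: refs=B E B, marked=B
Mark C: refs=F B E, marked=B C
Mark E: refs=A F, marked=B C E
Mark F: refs=C, marked=B C E F
Mark A: refs=A D null, marked=A B C E F
Mark D: refs=A, marked=A B C D E F
Unmarked (collected): G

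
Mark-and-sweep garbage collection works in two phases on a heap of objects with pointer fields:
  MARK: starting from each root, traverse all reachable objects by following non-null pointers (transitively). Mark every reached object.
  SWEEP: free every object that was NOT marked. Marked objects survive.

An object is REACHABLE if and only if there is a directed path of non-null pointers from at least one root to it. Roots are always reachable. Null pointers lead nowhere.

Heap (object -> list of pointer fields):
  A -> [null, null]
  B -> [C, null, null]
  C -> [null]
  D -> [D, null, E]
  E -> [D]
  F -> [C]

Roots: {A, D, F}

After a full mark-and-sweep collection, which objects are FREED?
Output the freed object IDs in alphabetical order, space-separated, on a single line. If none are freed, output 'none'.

Answer: B

Derivation:
Roots: A D F
Mark A: refs=null null, marked=A
Mark D: refs=D null E, marked=A D
Mark F: refs=C, marked=A D F
Mark E: refs=D, marked=A D E F
Mark C: refs=null, marked=A C D E F
Unmarked (collected): B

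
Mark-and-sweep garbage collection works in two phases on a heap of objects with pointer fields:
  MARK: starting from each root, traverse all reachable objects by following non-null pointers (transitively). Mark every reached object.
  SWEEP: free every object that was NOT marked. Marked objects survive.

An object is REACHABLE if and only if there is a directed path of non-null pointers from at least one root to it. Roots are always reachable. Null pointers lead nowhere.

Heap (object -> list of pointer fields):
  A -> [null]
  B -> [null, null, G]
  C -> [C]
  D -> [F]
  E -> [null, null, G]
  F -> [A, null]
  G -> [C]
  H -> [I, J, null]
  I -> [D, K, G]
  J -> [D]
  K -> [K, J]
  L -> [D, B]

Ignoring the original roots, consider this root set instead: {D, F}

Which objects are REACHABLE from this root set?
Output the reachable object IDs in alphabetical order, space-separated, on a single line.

Roots: D F
Mark D: refs=F, marked=D
Mark F: refs=A null, marked=D F
Mark A: refs=null, marked=A D F
Unmarked (collected): B C E G H I J K L

Answer: A D F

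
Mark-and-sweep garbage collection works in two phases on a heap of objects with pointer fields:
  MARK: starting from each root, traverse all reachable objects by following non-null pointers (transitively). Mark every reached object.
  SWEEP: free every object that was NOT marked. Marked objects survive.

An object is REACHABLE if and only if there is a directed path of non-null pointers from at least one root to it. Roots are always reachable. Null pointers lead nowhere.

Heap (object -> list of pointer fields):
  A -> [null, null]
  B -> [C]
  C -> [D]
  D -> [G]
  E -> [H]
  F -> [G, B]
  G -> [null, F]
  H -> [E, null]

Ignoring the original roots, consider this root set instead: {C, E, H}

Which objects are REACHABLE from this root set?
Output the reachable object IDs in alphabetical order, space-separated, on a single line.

Roots: C E H
Mark C: refs=D, marked=C
Mark E: refs=H, marked=C E
Mark H: refs=E null, marked=C E H
Mark D: refs=G, marked=C D E H
Mark G: refs=null F, marked=C D E G H
Mark F: refs=G B, marked=C D E F G H
Mark B: refs=C, marked=B C D E F G H
Unmarked (collected): A

Answer: B C D E F G H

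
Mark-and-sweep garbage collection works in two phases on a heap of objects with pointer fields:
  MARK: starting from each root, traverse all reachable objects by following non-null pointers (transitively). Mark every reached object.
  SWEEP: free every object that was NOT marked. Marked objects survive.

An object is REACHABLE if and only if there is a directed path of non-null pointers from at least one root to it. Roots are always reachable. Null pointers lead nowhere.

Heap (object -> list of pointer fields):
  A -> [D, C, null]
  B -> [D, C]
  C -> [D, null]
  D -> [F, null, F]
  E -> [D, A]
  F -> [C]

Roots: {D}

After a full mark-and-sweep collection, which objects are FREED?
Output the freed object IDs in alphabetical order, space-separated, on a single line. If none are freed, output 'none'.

Answer: A B E

Derivation:
Roots: D
Mark D: refs=F null F, marked=D
Mark F: refs=C, marked=D F
Mark C: refs=D null, marked=C D F
Unmarked (collected): A B E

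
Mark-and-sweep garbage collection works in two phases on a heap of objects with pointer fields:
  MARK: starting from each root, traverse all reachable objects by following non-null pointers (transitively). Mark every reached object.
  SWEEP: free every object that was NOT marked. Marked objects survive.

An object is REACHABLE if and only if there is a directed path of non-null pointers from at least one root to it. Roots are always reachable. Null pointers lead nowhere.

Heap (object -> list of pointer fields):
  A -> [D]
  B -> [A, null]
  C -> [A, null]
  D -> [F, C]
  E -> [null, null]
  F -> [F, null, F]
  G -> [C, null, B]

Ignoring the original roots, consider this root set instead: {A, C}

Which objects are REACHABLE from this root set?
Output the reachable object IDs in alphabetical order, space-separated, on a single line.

Roots: A C
Mark A: refs=D, marked=A
Mark C: refs=A null, marked=A C
Mark D: refs=F C, marked=A C D
Mark F: refs=F null F, marked=A C D F
Unmarked (collected): B E G

Answer: A C D F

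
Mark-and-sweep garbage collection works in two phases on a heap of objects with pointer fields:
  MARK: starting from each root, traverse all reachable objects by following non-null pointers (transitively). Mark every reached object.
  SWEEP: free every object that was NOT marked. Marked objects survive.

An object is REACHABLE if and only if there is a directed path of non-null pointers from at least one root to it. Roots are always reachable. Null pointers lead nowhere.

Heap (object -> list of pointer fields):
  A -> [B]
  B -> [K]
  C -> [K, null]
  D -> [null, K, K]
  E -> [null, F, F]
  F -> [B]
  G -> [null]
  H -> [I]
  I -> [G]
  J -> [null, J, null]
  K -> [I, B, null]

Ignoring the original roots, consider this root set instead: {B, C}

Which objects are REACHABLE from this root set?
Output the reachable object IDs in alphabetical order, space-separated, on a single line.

Roots: B C
Mark B: refs=K, marked=B
Mark C: refs=K null, marked=B C
Mark K: refs=I B null, marked=B C K
Mark I: refs=G, marked=B C I K
Mark G: refs=null, marked=B C G I K
Unmarked (collected): A D E F H J

Answer: B C G I K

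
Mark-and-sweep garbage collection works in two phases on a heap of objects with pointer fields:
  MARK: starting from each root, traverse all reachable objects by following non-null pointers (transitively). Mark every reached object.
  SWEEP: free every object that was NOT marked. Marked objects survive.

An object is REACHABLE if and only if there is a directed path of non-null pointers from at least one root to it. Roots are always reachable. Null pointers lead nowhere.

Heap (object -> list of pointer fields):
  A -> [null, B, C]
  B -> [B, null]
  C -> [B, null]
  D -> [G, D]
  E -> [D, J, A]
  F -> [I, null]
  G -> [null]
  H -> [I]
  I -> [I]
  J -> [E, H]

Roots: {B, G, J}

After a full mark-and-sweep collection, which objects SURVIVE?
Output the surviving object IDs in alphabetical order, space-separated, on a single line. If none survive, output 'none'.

Roots: B G J
Mark B: refs=B null, marked=B
Mark G: refs=null, marked=B G
Mark J: refs=E H, marked=B G J
Mark E: refs=D J A, marked=B E G J
Mark H: refs=I, marked=B E G H J
Mark D: refs=G D, marked=B D E G H J
Mark A: refs=null B C, marked=A B D E G H J
Mark I: refs=I, marked=A B D E G H I J
Mark C: refs=B null, marked=A B C D E G H I J
Unmarked (collected): F

Answer: A B C D E G H I J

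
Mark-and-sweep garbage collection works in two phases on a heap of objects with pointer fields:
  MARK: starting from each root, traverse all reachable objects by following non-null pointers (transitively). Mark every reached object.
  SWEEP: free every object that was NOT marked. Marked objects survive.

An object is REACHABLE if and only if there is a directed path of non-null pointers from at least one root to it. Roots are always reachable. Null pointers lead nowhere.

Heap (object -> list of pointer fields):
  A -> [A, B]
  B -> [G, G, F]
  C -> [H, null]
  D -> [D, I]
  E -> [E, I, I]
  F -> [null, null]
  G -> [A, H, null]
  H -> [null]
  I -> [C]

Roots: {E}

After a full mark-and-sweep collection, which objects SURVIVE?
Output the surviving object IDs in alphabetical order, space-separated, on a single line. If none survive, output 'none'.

Answer: C E H I

Derivation:
Roots: E
Mark E: refs=E I I, marked=E
Mark I: refs=C, marked=E I
Mark C: refs=H null, marked=C E I
Mark H: refs=null, marked=C E H I
Unmarked (collected): A B D F G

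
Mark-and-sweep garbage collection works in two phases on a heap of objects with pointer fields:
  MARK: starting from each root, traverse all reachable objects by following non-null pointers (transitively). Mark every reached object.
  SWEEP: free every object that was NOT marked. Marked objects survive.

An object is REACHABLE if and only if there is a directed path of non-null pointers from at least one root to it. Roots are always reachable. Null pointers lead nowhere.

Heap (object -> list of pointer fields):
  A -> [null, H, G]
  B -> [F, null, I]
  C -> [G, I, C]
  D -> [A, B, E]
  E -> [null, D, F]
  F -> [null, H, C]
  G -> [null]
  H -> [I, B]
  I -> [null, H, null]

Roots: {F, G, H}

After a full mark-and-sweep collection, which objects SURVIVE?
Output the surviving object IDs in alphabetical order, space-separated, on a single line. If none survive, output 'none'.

Roots: F G H
Mark F: refs=null H C, marked=F
Mark G: refs=null, marked=F G
Mark H: refs=I B, marked=F G H
Mark C: refs=G I C, marked=C F G H
Mark I: refs=null H null, marked=C F G H I
Mark B: refs=F null I, marked=B C F G H I
Unmarked (collected): A D E

Answer: B C F G H I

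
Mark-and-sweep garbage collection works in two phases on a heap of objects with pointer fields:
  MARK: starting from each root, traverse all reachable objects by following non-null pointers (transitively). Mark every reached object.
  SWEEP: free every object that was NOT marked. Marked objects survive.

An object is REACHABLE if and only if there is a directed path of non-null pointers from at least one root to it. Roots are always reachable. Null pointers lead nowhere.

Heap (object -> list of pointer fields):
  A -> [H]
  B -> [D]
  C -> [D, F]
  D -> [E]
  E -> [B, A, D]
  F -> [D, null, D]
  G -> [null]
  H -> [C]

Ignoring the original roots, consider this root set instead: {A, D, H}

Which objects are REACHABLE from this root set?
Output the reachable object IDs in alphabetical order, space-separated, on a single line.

Answer: A B C D E F H

Derivation:
Roots: A D H
Mark A: refs=H, marked=A
Mark D: refs=E, marked=A D
Mark H: refs=C, marked=A D H
Mark E: refs=B A D, marked=A D E H
Mark C: refs=D F, marked=A C D E H
Mark B: refs=D, marked=A B C D E H
Mark F: refs=D null D, marked=A B C D E F H
Unmarked (collected): G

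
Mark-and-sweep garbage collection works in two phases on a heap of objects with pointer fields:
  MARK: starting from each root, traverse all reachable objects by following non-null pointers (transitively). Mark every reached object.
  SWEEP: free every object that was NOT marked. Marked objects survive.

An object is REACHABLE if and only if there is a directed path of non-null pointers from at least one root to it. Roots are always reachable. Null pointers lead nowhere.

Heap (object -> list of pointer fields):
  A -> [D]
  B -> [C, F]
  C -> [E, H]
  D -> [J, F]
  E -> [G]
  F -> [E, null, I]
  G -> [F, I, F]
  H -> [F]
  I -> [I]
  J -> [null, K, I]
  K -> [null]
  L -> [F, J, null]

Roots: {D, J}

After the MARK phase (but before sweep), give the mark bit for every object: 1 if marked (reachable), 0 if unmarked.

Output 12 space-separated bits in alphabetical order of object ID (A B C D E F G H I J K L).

Roots: D J
Mark D: refs=J F, marked=D
Mark J: refs=null K I, marked=D J
Mark F: refs=E null I, marked=D F J
Mark K: refs=null, marked=D F J K
Mark I: refs=I, marked=D F I J K
Mark E: refs=G, marked=D E F I J K
Mark G: refs=F I F, marked=D E F G I J K
Unmarked (collected): A B C H L

Answer: 0 0 0 1 1 1 1 0 1 1 1 0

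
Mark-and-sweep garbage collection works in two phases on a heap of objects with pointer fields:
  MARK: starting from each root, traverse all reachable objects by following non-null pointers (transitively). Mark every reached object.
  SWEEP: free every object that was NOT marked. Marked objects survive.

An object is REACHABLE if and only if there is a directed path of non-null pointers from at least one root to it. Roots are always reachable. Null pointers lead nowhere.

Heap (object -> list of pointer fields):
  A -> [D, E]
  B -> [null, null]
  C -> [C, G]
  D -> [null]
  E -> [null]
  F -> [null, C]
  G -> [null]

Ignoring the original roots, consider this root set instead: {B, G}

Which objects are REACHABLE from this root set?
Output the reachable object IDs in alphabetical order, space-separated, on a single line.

Roots: B G
Mark B: refs=null null, marked=B
Mark G: refs=null, marked=B G
Unmarked (collected): A C D E F

Answer: B G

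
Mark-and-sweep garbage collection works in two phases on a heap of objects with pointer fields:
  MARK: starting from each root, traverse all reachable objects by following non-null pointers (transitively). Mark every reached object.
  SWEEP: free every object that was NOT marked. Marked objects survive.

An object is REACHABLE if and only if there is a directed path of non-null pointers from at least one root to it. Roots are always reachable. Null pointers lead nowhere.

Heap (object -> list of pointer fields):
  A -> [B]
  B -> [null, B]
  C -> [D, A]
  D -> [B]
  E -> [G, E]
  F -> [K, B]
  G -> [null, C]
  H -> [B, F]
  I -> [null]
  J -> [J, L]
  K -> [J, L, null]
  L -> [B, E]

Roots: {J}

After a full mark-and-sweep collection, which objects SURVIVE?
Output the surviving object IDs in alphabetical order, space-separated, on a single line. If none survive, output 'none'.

Answer: A B C D E G J L

Derivation:
Roots: J
Mark J: refs=J L, marked=J
Mark L: refs=B E, marked=J L
Mark B: refs=null B, marked=B J L
Mark E: refs=G E, marked=B E J L
Mark G: refs=null C, marked=B E G J L
Mark C: refs=D A, marked=B C E G J L
Mark D: refs=B, marked=B C D E G J L
Mark A: refs=B, marked=A B C D E G J L
Unmarked (collected): F H I K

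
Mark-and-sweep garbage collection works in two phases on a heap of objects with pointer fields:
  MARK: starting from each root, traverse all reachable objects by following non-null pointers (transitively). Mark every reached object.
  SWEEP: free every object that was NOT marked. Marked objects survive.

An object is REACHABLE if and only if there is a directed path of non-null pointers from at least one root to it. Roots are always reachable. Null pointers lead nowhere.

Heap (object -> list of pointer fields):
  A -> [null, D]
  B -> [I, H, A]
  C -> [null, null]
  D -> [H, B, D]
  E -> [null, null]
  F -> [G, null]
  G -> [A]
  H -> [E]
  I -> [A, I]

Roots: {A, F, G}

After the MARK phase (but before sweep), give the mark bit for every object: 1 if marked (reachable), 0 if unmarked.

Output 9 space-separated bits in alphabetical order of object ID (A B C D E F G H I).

Answer: 1 1 0 1 1 1 1 1 1

Derivation:
Roots: A F G
Mark A: refs=null D, marked=A
Mark F: refs=G null, marked=A F
Mark G: refs=A, marked=A F G
Mark D: refs=H B D, marked=A D F G
Mark H: refs=E, marked=A D F G H
Mark B: refs=I H A, marked=A B D F G H
Mark E: refs=null null, marked=A B D E F G H
Mark I: refs=A I, marked=A B D E F G H I
Unmarked (collected): C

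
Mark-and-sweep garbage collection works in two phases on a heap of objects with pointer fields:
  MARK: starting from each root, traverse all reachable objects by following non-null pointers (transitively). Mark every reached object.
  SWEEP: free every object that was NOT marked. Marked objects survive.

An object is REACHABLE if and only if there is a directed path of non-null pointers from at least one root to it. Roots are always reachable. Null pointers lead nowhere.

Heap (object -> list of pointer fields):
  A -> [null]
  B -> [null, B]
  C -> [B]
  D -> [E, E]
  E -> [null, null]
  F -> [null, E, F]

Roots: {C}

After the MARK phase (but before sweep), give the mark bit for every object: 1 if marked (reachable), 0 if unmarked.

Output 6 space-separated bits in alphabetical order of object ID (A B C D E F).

Roots: C
Mark C: refs=B, marked=C
Mark B: refs=null B, marked=B C
Unmarked (collected): A D E F

Answer: 0 1 1 0 0 0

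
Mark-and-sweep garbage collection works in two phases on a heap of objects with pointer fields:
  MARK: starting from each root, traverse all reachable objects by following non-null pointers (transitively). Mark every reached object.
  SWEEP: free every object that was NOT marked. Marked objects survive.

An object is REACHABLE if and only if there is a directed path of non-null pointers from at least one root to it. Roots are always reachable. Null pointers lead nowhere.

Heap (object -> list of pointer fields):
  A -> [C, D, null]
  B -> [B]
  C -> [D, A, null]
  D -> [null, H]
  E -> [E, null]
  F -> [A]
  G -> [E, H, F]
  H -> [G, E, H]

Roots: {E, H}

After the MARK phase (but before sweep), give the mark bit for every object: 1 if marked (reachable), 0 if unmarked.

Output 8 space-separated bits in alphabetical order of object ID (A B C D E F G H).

Roots: E H
Mark E: refs=E null, marked=E
Mark H: refs=G E H, marked=E H
Mark G: refs=E H F, marked=E G H
Mark F: refs=A, marked=E F G H
Mark A: refs=C D null, marked=A E F G H
Mark C: refs=D A null, marked=A C E F G H
Mark D: refs=null H, marked=A C D E F G H
Unmarked (collected): B

Answer: 1 0 1 1 1 1 1 1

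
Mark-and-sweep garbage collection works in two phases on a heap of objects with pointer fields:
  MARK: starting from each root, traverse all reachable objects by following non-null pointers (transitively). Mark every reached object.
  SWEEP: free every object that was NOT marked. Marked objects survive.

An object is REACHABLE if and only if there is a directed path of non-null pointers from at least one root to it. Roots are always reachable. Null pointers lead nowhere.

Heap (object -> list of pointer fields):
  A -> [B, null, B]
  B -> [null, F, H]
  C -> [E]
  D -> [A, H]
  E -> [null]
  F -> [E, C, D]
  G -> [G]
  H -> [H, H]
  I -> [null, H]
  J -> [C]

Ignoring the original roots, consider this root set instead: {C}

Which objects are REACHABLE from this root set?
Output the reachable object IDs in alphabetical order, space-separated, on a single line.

Answer: C E

Derivation:
Roots: C
Mark C: refs=E, marked=C
Mark E: refs=null, marked=C E
Unmarked (collected): A B D F G H I J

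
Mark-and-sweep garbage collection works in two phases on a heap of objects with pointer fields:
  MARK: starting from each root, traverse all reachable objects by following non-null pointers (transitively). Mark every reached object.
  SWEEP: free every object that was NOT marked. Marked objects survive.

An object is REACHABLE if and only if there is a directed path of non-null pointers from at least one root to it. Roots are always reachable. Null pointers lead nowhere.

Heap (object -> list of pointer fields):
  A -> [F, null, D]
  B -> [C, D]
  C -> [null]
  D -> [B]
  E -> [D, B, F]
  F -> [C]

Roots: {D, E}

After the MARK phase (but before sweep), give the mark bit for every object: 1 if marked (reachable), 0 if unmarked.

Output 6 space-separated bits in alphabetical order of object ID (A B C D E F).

Roots: D E
Mark D: refs=B, marked=D
Mark E: refs=D B F, marked=D E
Mark B: refs=C D, marked=B D E
Mark F: refs=C, marked=B D E F
Mark C: refs=null, marked=B C D E F
Unmarked (collected): A

Answer: 0 1 1 1 1 1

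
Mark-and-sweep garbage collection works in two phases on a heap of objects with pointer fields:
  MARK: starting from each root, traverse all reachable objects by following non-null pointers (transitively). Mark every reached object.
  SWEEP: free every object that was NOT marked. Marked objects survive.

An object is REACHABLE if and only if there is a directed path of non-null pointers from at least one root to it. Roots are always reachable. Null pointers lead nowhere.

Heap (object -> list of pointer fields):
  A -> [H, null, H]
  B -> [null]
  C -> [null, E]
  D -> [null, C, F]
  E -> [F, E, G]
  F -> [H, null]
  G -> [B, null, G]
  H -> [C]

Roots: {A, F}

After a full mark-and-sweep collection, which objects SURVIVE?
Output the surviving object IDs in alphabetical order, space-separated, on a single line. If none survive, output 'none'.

Roots: A F
Mark A: refs=H null H, marked=A
Mark F: refs=H null, marked=A F
Mark H: refs=C, marked=A F H
Mark C: refs=null E, marked=A C F H
Mark E: refs=F E G, marked=A C E F H
Mark G: refs=B null G, marked=A C E F G H
Mark B: refs=null, marked=A B C E F G H
Unmarked (collected): D

Answer: A B C E F G H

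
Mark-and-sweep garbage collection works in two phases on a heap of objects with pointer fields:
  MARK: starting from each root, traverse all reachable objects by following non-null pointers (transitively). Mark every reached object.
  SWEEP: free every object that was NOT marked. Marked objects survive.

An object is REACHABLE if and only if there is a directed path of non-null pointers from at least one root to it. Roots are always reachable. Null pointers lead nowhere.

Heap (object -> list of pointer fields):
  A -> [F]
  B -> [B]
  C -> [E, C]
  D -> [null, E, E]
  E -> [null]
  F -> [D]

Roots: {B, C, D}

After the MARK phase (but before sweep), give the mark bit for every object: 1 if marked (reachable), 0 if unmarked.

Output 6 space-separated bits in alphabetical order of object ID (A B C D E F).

Answer: 0 1 1 1 1 0

Derivation:
Roots: B C D
Mark B: refs=B, marked=B
Mark C: refs=E C, marked=B C
Mark D: refs=null E E, marked=B C D
Mark E: refs=null, marked=B C D E
Unmarked (collected): A F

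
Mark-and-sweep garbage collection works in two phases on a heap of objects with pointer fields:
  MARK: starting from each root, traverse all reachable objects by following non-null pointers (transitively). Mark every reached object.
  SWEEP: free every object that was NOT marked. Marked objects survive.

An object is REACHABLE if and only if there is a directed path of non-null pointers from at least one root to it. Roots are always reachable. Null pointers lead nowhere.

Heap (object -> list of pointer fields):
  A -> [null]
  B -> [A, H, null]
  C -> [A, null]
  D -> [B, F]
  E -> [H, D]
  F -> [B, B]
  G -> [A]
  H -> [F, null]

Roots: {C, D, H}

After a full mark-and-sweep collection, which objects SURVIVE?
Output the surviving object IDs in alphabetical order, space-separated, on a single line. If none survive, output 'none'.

Answer: A B C D F H

Derivation:
Roots: C D H
Mark C: refs=A null, marked=C
Mark D: refs=B F, marked=C D
Mark H: refs=F null, marked=C D H
Mark A: refs=null, marked=A C D H
Mark B: refs=A H null, marked=A B C D H
Mark F: refs=B B, marked=A B C D F H
Unmarked (collected): E G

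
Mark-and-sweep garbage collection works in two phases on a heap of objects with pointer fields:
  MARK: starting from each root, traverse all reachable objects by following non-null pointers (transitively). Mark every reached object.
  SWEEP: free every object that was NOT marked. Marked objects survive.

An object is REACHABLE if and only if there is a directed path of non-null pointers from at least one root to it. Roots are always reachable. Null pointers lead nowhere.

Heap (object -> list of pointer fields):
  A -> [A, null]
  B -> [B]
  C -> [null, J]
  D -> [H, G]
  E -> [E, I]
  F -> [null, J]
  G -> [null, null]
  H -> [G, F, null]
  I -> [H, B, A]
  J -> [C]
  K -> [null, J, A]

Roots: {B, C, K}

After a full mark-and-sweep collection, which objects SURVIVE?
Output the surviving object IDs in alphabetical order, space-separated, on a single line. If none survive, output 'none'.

Answer: A B C J K

Derivation:
Roots: B C K
Mark B: refs=B, marked=B
Mark C: refs=null J, marked=B C
Mark K: refs=null J A, marked=B C K
Mark J: refs=C, marked=B C J K
Mark A: refs=A null, marked=A B C J K
Unmarked (collected): D E F G H I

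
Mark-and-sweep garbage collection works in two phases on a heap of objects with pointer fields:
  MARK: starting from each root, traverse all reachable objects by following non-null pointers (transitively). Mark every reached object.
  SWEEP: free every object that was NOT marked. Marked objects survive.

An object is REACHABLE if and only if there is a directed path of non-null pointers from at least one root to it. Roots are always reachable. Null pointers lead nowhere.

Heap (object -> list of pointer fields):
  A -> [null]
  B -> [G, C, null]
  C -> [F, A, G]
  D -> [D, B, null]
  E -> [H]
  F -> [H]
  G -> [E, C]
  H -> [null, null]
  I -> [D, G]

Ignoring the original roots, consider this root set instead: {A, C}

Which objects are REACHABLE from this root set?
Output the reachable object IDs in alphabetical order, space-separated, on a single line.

Roots: A C
Mark A: refs=null, marked=A
Mark C: refs=F A G, marked=A C
Mark F: refs=H, marked=A C F
Mark G: refs=E C, marked=A C F G
Mark H: refs=null null, marked=A C F G H
Mark E: refs=H, marked=A C E F G H
Unmarked (collected): B D I

Answer: A C E F G H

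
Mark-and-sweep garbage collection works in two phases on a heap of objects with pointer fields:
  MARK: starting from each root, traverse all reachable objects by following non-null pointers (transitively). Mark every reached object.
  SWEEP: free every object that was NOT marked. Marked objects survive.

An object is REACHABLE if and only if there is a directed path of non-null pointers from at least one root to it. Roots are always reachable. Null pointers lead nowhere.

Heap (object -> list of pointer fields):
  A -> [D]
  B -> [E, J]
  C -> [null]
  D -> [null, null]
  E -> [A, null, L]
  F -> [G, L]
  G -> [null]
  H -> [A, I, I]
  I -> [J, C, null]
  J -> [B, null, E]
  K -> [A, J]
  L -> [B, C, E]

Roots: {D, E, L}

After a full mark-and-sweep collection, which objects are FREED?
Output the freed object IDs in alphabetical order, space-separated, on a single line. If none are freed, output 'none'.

Roots: D E L
Mark D: refs=null null, marked=D
Mark E: refs=A null L, marked=D E
Mark L: refs=B C E, marked=D E L
Mark A: refs=D, marked=A D E L
Mark B: refs=E J, marked=A B D E L
Mark C: refs=null, marked=A B C D E L
Mark J: refs=B null E, marked=A B C D E J L
Unmarked (collected): F G H I K

Answer: F G H I K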